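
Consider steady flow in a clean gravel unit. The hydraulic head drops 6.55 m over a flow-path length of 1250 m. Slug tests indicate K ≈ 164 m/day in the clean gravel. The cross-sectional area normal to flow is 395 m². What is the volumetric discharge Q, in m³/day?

339

Hydraulic gradient i = Δh / L = 6.55 / 1250 = 0.005240.
Darcy's law: Q = K · A · i = 164.0 × 395.0 × 0.005240 = 339.4 m³/day.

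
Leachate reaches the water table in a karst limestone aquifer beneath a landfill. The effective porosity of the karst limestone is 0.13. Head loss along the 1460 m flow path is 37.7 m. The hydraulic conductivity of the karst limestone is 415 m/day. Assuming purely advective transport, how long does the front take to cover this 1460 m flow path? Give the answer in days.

17.7

Hydraulic gradient i = Δh / L = 37.7 / 1460 = 0.02582.
Darcy flux q = K · i = 415.0 × 0.02582 = 10.72 m/day.
Seepage velocity v = q / n_e = 10.72 / 0.13 = 82.43 m/day.
Travel time t = L / v = 1460 / 82.43 = 17.71 days.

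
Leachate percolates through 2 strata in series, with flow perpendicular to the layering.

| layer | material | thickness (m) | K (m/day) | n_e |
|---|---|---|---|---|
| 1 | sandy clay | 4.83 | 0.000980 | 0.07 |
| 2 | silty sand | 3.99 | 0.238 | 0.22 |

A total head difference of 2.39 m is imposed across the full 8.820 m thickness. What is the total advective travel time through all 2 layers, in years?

With flow normal to the layers, continuity requires the same specific discharge q through every layer.
Σ(b_i/K_i) = 4.83/0.000980 + 3.99/0.238 = 4945 d.
q = Δh / Σ(b_i/K_i) = 2.39 / 4945 = 0.0004833 m/day.
In each layer the seepage velocity is v_i = q/n_i, so the layer transit time is t_i = b_i·n_i / q:
  layer 1 (sandy clay): t_1 = 4.83 × 0.07 / 0.0004833 = 699.6 d
  layer 2 (silty sand): t_2 = 3.99 × 0.22 / 0.0004833 = 1816 d
Total t = Σ t_i = 2516 days = 6.888 years.

6.89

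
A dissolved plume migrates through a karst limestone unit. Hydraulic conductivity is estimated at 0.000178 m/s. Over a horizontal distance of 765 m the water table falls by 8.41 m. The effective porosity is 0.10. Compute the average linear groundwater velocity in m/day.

1.69

Convert K: 0.000178 m/s × 86400 = 15.38 m/day.
Hydraulic gradient i = Δh / L = 8.41 / 765 = 0.01099.
Darcy flux q = K · i = 15.38 × 0.01099 = 0.1691 m/day.
Seepage velocity v = q / n_e = 0.1691 / 0.10 = 1.691 m/day.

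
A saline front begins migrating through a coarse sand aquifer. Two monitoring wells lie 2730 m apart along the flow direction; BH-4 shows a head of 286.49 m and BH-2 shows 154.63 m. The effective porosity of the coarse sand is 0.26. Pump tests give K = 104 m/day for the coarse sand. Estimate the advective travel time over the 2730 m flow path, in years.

Hydraulic gradient i = (286.49 − 154.63) / 2730 = 131.86 / 2730 = 0.04830.
Darcy flux q = K · i = 104.0 × 0.04830 = 5.023 m/day.
Seepage velocity v = q / n_e = 5.023 / 0.26 = 19.32 m/day.
Travel time t = L / v = 2730 / 19.32 = 141.3 days = 0.3869 years.

0.387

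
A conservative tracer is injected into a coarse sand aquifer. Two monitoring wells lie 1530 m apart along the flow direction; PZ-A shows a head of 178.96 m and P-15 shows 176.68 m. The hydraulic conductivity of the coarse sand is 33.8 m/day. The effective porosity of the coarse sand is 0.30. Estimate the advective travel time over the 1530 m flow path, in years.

24.9

Hydraulic gradient i = (178.96 − 176.68) / 1530 = 2.28 / 1530 = 0.001490.
Darcy flux q = K · i = 33.80 × 0.001490 = 0.05037 m/day.
Seepage velocity v = q / n_e = 0.05037 / 0.30 = 0.1679 m/day.
Travel time t = L / v = 1530 / 0.1679 = 9113 days = 24.95 years.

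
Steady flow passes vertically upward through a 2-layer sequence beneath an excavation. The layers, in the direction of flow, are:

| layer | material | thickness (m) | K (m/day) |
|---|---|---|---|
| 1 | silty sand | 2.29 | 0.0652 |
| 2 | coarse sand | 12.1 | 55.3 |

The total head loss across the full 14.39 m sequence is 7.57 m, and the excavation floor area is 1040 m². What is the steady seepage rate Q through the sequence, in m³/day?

Flow is perpendicular to layering, so the layers act in series and the equivalent K is the thickness-weighted harmonic mean.
Total thickness L = 2.29 + 12.1 = 14.39 m.
Σ(b_i/K_i) = 2.29/0.0652 + 12.1/55.3 = 35.34 d.
K_eq = L / Σ(b_i/K_i) = 14.39 / 35.34 = 0.4072 m/day.
Q = K_eq · A · (Δh/L) = 0.4072 × 1040 × (7.57/14.39) = 222.8 m³/day.

223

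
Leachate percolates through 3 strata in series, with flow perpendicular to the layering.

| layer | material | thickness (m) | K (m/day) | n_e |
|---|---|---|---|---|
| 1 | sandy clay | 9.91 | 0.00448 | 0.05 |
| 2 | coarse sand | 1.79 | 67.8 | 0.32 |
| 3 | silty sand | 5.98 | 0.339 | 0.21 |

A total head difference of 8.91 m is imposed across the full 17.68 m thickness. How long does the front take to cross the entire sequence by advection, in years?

1.59

With flow normal to the layers, continuity requires the same specific discharge q through every layer.
Σ(b_i/K_i) = 9.91/0.00448 + 1.79/67.8 + 5.98/0.339 = 2230 d.
q = Δh / Σ(b_i/K_i) = 8.91 / 2230 = 0.003996 m/day.
In each layer the seepage velocity is v_i = q/n_i, so the layer transit time is t_i = b_i·n_i / q:
  layer 1 (sandy clay): t_1 = 9.91 × 0.05 / 0.003996 = 124.0 d
  layer 2 (coarse sand): t_2 = 1.79 × 0.32 / 0.003996 = 143.3 d
  layer 3 (silty sand): t_3 = 5.98 × 0.21 / 0.003996 = 314.3 d
Total t = Σ t_i = 581.6 days = 1.592 years.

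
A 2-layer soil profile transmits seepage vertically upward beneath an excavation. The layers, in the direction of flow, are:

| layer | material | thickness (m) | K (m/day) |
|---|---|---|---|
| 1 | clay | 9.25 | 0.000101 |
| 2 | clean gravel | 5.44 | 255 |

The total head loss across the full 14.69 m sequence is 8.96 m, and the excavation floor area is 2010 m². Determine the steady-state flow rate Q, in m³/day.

0.197

Flow is perpendicular to layering, so the layers act in series and the equivalent K is the thickness-weighted harmonic mean.
Total thickness L = 9.25 + 5.44 = 14.69 m.
Σ(b_i/K_i) = 9.25/0.000101 + 5.44/255 = 91584 d.
K_eq = L / Σ(b_i/K_i) = 14.69 / 91584 = 0.0001604 m/day.
Q = K_eq · A · (Δh/L) = 0.0001604 × 2010 × (8.96/14.69) = 0.1966 m³/day.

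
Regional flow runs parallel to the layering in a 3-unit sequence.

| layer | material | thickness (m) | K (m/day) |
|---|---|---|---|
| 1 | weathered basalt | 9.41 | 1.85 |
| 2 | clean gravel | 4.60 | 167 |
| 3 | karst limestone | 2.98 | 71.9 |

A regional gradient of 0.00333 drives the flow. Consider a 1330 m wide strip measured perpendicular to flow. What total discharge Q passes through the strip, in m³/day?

Flow is parallel to layering, so each bed carries its own Darcy discharge and the transmissivities add.
Σ(K_i·b_i) = 1.85×9.41 + 167×4.60 + 71.9×2.98 = 999.9 m²/day.
Hydraulic gradient i = 0.00333.
Q = Σ(K_i·b_i) · W · i = 999.9 × 1330 × 0.003330 = 4428 m³/day.

4430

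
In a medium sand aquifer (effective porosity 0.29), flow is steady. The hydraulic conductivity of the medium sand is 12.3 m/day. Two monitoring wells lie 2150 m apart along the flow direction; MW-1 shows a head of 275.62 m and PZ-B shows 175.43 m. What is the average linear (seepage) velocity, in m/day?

1.98

Hydraulic gradient i = (275.62 − 175.43) / 2150 = 100.19 / 2150 = 0.04660.
Darcy flux q = K · i = 12.30 × 0.04660 = 0.5732 m/day.
Seepage velocity v = q / n_e = 0.5732 / 0.29 = 1.976 m/day.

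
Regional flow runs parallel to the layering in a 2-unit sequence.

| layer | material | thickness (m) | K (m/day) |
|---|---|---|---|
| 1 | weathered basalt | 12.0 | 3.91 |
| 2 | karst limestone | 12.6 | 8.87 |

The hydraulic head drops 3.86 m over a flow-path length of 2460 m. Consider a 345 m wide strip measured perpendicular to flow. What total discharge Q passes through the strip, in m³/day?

Flow is parallel to layering, so each bed carries its own Darcy discharge and the transmissivities add.
Σ(K_i·b_i) = 3.91×12.0 + 8.87×12.6 = 158.7 m²/day.
Hydraulic gradient i = Δh / L = 3.86 / 2460 = 0.001569.
Q = Σ(K_i·b_i) · W · i = 158.7 × 345 × 0.001569 = 85.90 m³/day.

85.9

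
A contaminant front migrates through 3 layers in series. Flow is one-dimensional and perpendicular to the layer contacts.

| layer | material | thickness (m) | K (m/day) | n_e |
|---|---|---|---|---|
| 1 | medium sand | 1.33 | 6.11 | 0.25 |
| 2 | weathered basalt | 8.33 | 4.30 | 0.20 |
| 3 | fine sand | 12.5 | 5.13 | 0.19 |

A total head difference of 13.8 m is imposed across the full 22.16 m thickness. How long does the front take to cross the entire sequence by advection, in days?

With flow normal to the layers, continuity requires the same specific discharge q through every layer.
Σ(b_i/K_i) = 1.33/6.11 + 8.33/4.30 + 12.5/5.13 = 4.592 d.
q = Δh / Σ(b_i/K_i) = 13.8 / 4.592 = 3.006 m/day.
In each layer the seepage velocity is v_i = q/n_i, so the layer transit time is t_i = b_i·n_i / q:
  layer 1 (medium sand): t_1 = 1.33 × 0.25 / 3.006 = 0.1106 d
  layer 2 (weathered basalt): t_2 = 8.33 × 0.20 / 3.006 = 0.5543 d
  layer 3 (fine sand): t_3 = 12.5 × 0.19 / 3.006 = 0.7902 d
Total t = Σ t_i = 1.455 days.

1.46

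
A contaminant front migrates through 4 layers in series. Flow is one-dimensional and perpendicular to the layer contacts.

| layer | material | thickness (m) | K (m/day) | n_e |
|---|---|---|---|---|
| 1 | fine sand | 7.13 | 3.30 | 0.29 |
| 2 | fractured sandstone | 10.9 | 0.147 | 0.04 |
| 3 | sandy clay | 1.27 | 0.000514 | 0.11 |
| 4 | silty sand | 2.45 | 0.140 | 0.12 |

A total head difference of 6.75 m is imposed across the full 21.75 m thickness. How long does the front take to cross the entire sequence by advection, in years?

With flow normal to the layers, continuity requires the same specific discharge q through every layer.
Σ(b_i/K_i) = 7.13/3.30 + 10.9/0.147 + 1.27/0.000514 + 2.45/0.140 = 2565 d.
q = Δh / Σ(b_i/K_i) = 6.75 / 2565 = 0.002632 m/day.
In each layer the seepage velocity is v_i = q/n_i, so the layer transit time is t_i = b_i·n_i / q:
  layer 1 (fine sand): t_1 = 7.13 × 0.29 / 0.002632 = 785.6 d
  layer 2 (fractured sandstone): t_2 = 10.9 × 0.04 / 0.002632 = 165.7 d
  layer 3 (sandy clay): t_3 = 1.27 × 0.11 / 0.002632 = 53.08 d
  layer 4 (silty sand): t_4 = 2.45 × 0.12 / 0.002632 = 111.7 d
Total t = Σ t_i = 1116 days = 3.056 years.

3.06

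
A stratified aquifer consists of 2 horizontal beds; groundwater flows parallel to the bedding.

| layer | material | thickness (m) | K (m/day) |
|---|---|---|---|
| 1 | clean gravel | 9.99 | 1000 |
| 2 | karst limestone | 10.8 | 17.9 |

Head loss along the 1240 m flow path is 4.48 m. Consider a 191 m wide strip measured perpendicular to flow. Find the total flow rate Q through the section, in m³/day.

7030

Flow is parallel to layering, so each bed carries its own Darcy discharge and the transmissivities add.
Σ(K_i·b_i) = 1000×9.99 + 17.9×10.8 = 10183 m²/day.
Hydraulic gradient i = Δh / L = 4.48 / 1240 = 0.003613.
Q = Σ(K_i·b_i) · W · i = 10183 × 191 × 0.003613 = 7027 m³/day.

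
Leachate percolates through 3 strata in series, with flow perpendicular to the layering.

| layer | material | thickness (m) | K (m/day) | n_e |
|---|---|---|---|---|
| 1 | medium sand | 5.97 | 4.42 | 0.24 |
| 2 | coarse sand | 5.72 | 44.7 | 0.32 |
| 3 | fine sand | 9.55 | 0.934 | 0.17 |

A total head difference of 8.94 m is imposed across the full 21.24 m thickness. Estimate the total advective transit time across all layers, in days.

With flow normal to the layers, continuity requires the same specific discharge q through every layer.
Σ(b_i/K_i) = 5.97/4.42 + 5.72/44.7 + 9.55/0.934 = 11.70 d.
q = Δh / Σ(b_i/K_i) = 8.94 / 11.70 = 0.7639 m/day.
In each layer the seepage velocity is v_i = q/n_i, so the layer transit time is t_i = b_i·n_i / q:
  layer 1 (medium sand): t_1 = 5.97 × 0.24 / 0.7639 = 1.876 d
  layer 2 (coarse sand): t_2 = 5.72 × 0.32 / 0.7639 = 2.396 d
  layer 3 (fine sand): t_3 = 9.55 × 0.17 / 0.7639 = 2.125 d
Total t = Σ t_i = 6.397 days.

6.40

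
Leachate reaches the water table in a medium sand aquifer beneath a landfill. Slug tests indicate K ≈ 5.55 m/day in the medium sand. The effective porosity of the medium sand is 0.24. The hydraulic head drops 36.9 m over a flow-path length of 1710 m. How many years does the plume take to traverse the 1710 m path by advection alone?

9.38

Hydraulic gradient i = Δh / L = 36.9 / 1710 = 0.02158.
Darcy flux q = K · i = 5.550 × 0.02158 = 0.1198 m/day.
Seepage velocity v = q / n_e = 0.1198 / 0.24 = 0.4990 m/day.
Travel time t = L / v = 1710 / 0.4990 = 3427 days = 9.382 years.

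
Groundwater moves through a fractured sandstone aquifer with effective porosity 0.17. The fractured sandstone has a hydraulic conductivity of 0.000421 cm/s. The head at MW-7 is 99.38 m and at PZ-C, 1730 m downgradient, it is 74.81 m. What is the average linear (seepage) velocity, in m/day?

Convert K: 0.000421 cm/s × 864 = 0.3637 m/day.
Hydraulic gradient i = (99.38 − 74.81) / 1730 = 24.57 / 1730 = 0.01420.
Darcy flux q = K · i = 0.3637 × 0.01420 = 0.005166 m/day.
Seepage velocity v = q / n_e = 0.005166 / 0.17 = 0.03039 m/day.

0.0304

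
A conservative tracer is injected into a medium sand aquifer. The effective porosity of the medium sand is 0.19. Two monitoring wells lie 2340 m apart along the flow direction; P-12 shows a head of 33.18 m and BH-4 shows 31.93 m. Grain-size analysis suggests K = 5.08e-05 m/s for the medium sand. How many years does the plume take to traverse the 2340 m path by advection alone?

519

Convert K: 5.08e-05 m/s × 86400 = 4.389 m/day.
Hydraulic gradient i = (33.18 − 31.93) / 2340 = 1.25 / 2340 = 0.0005342.
Darcy flux q = K · i = 4.389 × 0.0005342 = 0.002345 m/day.
Seepage velocity v = q / n_e = 0.002345 / 0.19 = 0.01234 m/day.
Travel time t = L / v = 2340 / 0.01234 = 1.896e+05 days = 519.2 years.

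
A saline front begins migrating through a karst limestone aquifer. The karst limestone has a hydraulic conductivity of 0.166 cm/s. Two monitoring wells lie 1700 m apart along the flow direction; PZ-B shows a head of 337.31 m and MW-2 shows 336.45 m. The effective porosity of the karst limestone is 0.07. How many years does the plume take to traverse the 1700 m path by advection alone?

Convert K: 0.166 cm/s × 864 = 143.4 m/day.
Hydraulic gradient i = (337.31 − 336.45) / 1700 = 0.86 / 1700 = 0.0005059.
Darcy flux q = K · i = 143.4 × 0.0005059 = 0.07256 m/day.
Seepage velocity v = q / n_e = 0.07256 / 0.07 = 1.037 m/day.
Travel time t = L / v = 1700 / 1.037 = 1640 days = 4.490 years.

4.49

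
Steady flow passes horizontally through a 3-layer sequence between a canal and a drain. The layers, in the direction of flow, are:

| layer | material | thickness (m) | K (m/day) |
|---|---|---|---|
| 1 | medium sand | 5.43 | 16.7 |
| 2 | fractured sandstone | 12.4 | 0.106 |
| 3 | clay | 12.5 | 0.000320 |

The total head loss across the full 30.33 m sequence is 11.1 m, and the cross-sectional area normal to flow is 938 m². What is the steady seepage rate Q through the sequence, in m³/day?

0.266

Flow is perpendicular to layering, so the layers act in series and the equivalent K is the thickness-weighted harmonic mean.
Total thickness L = 5.43 + 12.4 + 12.5 = 30.33 m.
Σ(b_i/K_i) = 5.43/16.7 + 12.4/0.106 + 12.5/0.000320 = 39180 d.
K_eq = L / Σ(b_i/K_i) = 30.33 / 39180 = 0.0007741 m/day.
Q = K_eq · A · (Δh/L) = 0.0007741 × 938 × (11.1/30.33) = 0.2657 m³/day.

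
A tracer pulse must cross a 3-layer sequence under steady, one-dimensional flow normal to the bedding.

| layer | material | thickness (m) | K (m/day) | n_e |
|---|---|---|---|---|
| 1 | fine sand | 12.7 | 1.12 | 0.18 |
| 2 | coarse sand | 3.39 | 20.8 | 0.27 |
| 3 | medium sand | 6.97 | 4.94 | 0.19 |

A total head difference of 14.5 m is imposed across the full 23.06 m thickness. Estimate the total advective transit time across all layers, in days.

4.03

With flow normal to the layers, continuity requires the same specific discharge q through every layer.
Σ(b_i/K_i) = 12.7/1.12 + 3.39/20.8 + 6.97/4.94 = 12.91 d.
q = Δh / Σ(b_i/K_i) = 14.5 / 12.91 = 1.123 m/day.
In each layer the seepage velocity is v_i = q/n_i, so the layer transit time is t_i = b_i·n_i / q:
  layer 1 (fine sand): t_1 = 12.7 × 0.18 / 1.123 = 2.036 d
  layer 2 (coarse sand): t_2 = 3.39 × 0.27 / 1.123 = 0.8151 d
  layer 3 (medium sand): t_3 = 6.97 × 0.19 / 1.123 = 1.179 d
Total t = Σ t_i = 4.030 days.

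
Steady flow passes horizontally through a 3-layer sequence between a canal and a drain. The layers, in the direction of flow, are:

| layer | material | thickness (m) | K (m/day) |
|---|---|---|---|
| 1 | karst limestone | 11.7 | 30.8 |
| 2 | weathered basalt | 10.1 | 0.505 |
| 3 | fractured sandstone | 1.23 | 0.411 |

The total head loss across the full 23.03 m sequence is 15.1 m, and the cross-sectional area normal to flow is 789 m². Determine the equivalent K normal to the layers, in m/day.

0.985

Flow is perpendicular to layering, so the layers act in series and the equivalent K is the thickness-weighted harmonic mean.
Total thickness L = 11.7 + 10.1 + 1.23 = 23.03 m.
Σ(b_i/K_i) = 11.7/30.8 + 10.1/0.505 + 1.23/0.411 = 23.37 d.
K_eq = L / Σ(b_i/K_i) = 23.03 / 23.37 = 0.9853 m/day.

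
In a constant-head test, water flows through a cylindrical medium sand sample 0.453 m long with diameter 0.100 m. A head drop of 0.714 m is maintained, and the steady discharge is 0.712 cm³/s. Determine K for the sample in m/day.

Cross-sectional area A = π·(d/2)² = π × (0.100/2)² = 0.007854 m².
Convert discharge: 0.712 cm³/s = 7.120e-07 m³/s.
Darcy's law rearranged: K = Q·L / (A·Δh) = 7.120e-07 × 0.453 / (0.007854 × 0.714) = 5.752e-05 m/s = 4.969 m/day.

4.97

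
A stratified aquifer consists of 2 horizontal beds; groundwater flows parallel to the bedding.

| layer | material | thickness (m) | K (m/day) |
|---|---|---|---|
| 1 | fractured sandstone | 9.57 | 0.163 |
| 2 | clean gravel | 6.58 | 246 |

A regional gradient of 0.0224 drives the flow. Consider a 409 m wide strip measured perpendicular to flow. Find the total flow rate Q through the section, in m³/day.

14800

Flow is parallel to layering, so each bed carries its own Darcy discharge and the transmissivities add.
Σ(K_i·b_i) = 0.163×9.57 + 246×6.58 = 1620 m²/day.
Hydraulic gradient i = 0.0224.
Q = Σ(K_i·b_i) · W · i = 1620 × 409 × 0.02240 = 14844 m³/day.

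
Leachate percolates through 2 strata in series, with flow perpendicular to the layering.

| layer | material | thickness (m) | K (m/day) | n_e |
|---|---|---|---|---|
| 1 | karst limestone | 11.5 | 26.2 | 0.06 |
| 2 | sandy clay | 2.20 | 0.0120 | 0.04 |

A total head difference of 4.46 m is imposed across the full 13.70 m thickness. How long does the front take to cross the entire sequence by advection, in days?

With flow normal to the layers, continuity requires the same specific discharge q through every layer.
Σ(b_i/K_i) = 11.5/26.2 + 2.20/0.0120 = 183.8 d.
q = Δh / Σ(b_i/K_i) = 4.46 / 183.8 = 0.02427 m/day.
In each layer the seepage velocity is v_i = q/n_i, so the layer transit time is t_i = b_i·n_i / q:
  layer 1 (karst limestone): t_1 = 11.5 × 0.06 / 0.02427 = 28.43 d
  layer 2 (sandy clay): t_2 = 2.20 × 0.04 / 0.02427 = 3.626 d
Total t = Σ t_i = 32.06 days.

32.1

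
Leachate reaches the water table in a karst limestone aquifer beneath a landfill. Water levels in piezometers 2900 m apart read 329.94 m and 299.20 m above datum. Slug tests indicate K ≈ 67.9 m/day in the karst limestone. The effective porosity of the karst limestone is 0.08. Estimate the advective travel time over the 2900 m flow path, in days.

Hydraulic gradient i = (329.94 − 299.20) / 2900 = 30.74 / 2900 = 0.01060.
Darcy flux q = K · i = 67.90 × 0.01060 = 0.7197 m/day.
Seepage velocity v = q / n_e = 0.7197 / 0.08 = 8.997 m/day.
Travel time t = L / v = 2900 / 8.997 = 322.3 days.

322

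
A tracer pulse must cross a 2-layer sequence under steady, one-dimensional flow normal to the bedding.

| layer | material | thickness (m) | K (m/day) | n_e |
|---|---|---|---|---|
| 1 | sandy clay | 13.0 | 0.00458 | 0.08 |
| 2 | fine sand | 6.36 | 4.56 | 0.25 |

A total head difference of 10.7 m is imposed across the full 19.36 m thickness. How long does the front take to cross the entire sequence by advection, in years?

With flow normal to the layers, continuity requires the same specific discharge q through every layer.
Σ(b_i/K_i) = 13.0/0.00458 + 6.36/4.56 = 2840 d.
q = Δh / Σ(b_i/K_i) = 10.7 / 2840 = 0.003768 m/day.
In each layer the seepage velocity is v_i = q/n_i, so the layer transit time is t_i = b_i·n_i / q:
  layer 1 (sandy clay): t_1 = 13.0 × 0.08 / 0.003768 = 276.0 d
  layer 2 (fine sand): t_2 = 6.36 × 0.25 / 0.003768 = 422.0 d
Total t = Σ t_i = 698.0 days = 1.911 years.

1.91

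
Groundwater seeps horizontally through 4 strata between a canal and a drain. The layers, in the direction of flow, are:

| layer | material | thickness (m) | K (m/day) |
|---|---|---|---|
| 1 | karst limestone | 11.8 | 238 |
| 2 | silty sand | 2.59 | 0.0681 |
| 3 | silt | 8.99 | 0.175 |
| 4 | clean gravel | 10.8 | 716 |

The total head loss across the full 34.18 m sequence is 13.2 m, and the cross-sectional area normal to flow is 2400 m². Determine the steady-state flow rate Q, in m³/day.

354

Flow is perpendicular to layering, so the layers act in series and the equivalent K is the thickness-weighted harmonic mean.
Total thickness L = 11.8 + 2.59 + 8.99 + 10.8 = 34.18 m.
Σ(b_i/K_i) = 11.8/238 + 2.59/0.0681 + 8.99/0.175 + 10.8/716 = 89.47 d.
K_eq = L / Σ(b_i/K_i) = 34.18 / 89.47 = 0.3820 m/day.
Q = K_eq · A · (Δh/L) = 0.3820 × 2400 × (13.2/34.18) = 354.1 m³/day.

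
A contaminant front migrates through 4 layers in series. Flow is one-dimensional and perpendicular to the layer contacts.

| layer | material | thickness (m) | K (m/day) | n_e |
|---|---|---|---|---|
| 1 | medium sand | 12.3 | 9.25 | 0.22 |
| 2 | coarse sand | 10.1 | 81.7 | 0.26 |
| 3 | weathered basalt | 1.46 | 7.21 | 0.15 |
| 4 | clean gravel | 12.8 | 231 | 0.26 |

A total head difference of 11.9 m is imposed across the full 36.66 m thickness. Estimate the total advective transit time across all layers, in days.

With flow normal to the layers, continuity requires the same specific discharge q through every layer.
Σ(b_i/K_i) = 12.3/9.25 + 10.1/81.7 + 1.46/7.21 + 12.8/231 = 1.711 d.
q = Δh / Σ(b_i/K_i) = 11.9 / 1.711 = 6.954 m/day.
In each layer the seepage velocity is v_i = q/n_i, so the layer transit time is t_i = b_i·n_i / q:
  layer 1 (medium sand): t_1 = 12.3 × 0.22 / 6.954 = 0.3891 d
  layer 2 (coarse sand): t_2 = 10.1 × 0.26 / 6.954 = 0.3776 d
  layer 3 (weathered basalt): t_3 = 1.46 × 0.15 / 6.954 = 0.03149 d
  layer 4 (clean gravel): t_4 = 12.8 × 0.26 / 6.954 = 0.4786 d
Total t = Σ t_i = 1.277 days.

1.28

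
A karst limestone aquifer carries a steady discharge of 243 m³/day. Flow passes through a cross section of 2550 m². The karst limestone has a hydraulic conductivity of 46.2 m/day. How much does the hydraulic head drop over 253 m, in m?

From Q = K·A·i, i = Q / (K·A) = 243 / (46.20 × 2550) = 0.002063.
Head loss Δh = i · L = 0.002063 × 253 = 0.5218 m.

0.522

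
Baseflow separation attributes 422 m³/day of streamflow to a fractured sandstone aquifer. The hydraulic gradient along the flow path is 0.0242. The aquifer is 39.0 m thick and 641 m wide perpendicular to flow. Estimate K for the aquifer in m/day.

Cross-sectional area A = 641 × 39.0 = 24999 m².
Hydraulic gradient i = 0.0242.
From Q = K·A·i, K = Q / (A·i) = 422 / (24999 × 0.02420) = 0.6975 m/day.

0.698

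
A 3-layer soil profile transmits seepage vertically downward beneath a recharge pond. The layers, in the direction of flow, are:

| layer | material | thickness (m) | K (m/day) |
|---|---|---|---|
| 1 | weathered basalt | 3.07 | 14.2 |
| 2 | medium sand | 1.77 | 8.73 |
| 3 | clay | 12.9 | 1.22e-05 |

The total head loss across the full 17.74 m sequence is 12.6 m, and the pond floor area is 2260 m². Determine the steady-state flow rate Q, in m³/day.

0.0269

Flow is perpendicular to layering, so the layers act in series and the equivalent K is the thickness-weighted harmonic mean.
Total thickness L = 3.07 + 1.77 + 12.9 = 17.74 m.
Σ(b_i/K_i) = 3.07/14.2 + 1.77/8.73 + 12.9/1.22e-05 = 1.057e+06 d.
K_eq = L / Σ(b_i/K_i) = 17.74 / 1.057e+06 = 1.678e-05 m/day.
Q = K_eq · A · (Δh/L) = 1.678e-05 × 2260 × (12.6/17.74) = 0.02693 m³/day.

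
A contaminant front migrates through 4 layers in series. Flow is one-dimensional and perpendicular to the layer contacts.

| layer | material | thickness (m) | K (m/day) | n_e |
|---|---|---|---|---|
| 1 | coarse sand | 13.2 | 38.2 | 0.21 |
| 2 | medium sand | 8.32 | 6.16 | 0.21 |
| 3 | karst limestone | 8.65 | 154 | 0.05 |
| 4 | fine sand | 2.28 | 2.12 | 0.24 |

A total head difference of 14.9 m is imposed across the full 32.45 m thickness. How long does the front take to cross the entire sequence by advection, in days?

With flow normal to the layers, continuity requires the same specific discharge q through every layer.
Σ(b_i/K_i) = 13.2/38.2 + 8.32/6.16 + 8.65/154 + 2.28/2.12 = 2.828 d.
q = Δh / Σ(b_i/K_i) = 14.9 / 2.828 = 5.269 m/day.
In each layer the seepage velocity is v_i = q/n_i, so the layer transit time is t_i = b_i·n_i / q:
  layer 1 (coarse sand): t_1 = 13.2 × 0.21 / 5.269 = 0.5261 d
  layer 2 (medium sand): t_2 = 8.32 × 0.21 / 5.269 = 0.3316 d
  layer 3 (karst limestone): t_3 = 8.65 × 0.05 / 5.269 = 0.08208 d
  layer 4 (fine sand): t_4 = 2.28 × 0.24 / 5.269 = 0.1039 d
Total t = Σ t_i = 1.044 days.

1.04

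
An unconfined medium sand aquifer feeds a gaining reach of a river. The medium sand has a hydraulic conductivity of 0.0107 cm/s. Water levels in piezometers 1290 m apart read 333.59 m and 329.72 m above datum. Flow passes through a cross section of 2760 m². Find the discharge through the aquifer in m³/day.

76.5

Convert K: 0.0107 cm/s × 864 = 9.245 m/day.
Hydraulic gradient i = (333.59 − 329.72) / 1290 = 3.87 / 1290 = 0.003000.
Darcy's law: Q = K · A · i = 9.245 × 2760 × 0.003000 = 76.55 m³/day.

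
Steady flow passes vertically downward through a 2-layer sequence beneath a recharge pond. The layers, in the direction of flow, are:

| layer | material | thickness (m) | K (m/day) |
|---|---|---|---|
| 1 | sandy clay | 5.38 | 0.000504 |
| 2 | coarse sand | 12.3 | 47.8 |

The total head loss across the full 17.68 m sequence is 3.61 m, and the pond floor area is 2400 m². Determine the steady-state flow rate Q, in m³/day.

Flow is perpendicular to layering, so the layers act in series and the equivalent K is the thickness-weighted harmonic mean.
Total thickness L = 5.38 + 12.3 = 17.68 m.
Σ(b_i/K_i) = 5.38/0.000504 + 12.3/47.8 = 10675 d.
K_eq = L / Σ(b_i/K_i) = 17.68 / 10675 = 0.001656 m/day.
Q = K_eq · A · (Δh/L) = 0.001656 × 2400 × (3.61/17.68) = 0.8116 m³/day.

0.812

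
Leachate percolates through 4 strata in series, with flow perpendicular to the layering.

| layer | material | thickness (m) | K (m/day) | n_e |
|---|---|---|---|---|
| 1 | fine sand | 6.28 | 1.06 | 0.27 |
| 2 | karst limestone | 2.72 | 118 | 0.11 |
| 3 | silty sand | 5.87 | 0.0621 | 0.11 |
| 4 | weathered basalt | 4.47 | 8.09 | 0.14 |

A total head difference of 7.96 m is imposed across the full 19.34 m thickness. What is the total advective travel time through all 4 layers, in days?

41.5

With flow normal to the layers, continuity requires the same specific discharge q through every layer.
Σ(b_i/K_i) = 6.28/1.06 + 2.72/118 + 5.87/0.0621 + 4.47/8.09 = 101.0 d.
q = Δh / Σ(b_i/K_i) = 7.96 / 101.0 = 0.07879 m/day.
In each layer the seepage velocity is v_i = q/n_i, so the layer transit time is t_i = b_i·n_i / q:
  layer 1 (fine sand): t_1 = 6.28 × 0.27 / 0.07879 = 21.52 d
  layer 2 (karst limestone): t_2 = 2.72 × 0.11 / 0.07879 = 3.797 d
  layer 3 (silty sand): t_3 = 5.87 × 0.11 / 0.07879 = 8.195 d
  layer 4 (weathered basalt): t_4 = 4.47 × 0.14 / 0.07879 = 7.942 d
Total t = Σ t_i = 41.45 days.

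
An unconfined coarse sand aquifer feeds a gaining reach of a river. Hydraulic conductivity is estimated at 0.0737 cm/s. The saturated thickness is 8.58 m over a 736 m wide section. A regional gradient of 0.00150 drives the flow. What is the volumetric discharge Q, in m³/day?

Convert K: 0.0737 cm/s × 864 = 63.68 m/day.
Cross-sectional area A = 736 × 8.58 = 6315 m².
Hydraulic gradient i = 0.00150.
Darcy's law: Q = K · A · i = 63.68 × 6315 × 0.001500 = 603.2 m³/day.

603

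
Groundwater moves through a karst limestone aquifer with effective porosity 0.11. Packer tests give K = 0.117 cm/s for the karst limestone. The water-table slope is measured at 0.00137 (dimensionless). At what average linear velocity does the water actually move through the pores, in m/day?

1.26

Convert K: 0.117 cm/s × 864 = 101.1 m/day.
Hydraulic gradient i = 0.00137.
Darcy flux q = K · i = 101.1 × 0.001370 = 0.1385 m/day.
Seepage velocity v = q / n_e = 0.1385 / 0.11 = 1.259 m/day.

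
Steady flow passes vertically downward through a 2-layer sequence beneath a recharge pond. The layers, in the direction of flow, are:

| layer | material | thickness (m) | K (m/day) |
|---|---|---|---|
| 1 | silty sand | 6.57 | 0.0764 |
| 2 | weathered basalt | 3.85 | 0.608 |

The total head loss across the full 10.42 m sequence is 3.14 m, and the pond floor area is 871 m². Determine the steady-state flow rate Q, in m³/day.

29.6

Flow is perpendicular to layering, so the layers act in series and the equivalent K is the thickness-weighted harmonic mean.
Total thickness L = 6.57 + 3.85 = 10.42 m.
Σ(b_i/K_i) = 6.57/0.0764 + 3.85/0.608 = 92.33 d.
K_eq = L / Σ(b_i/K_i) = 10.42 / 92.33 = 0.1129 m/day.
Q = K_eq · A · (Δh/L) = 0.1129 × 871 × (3.14/10.42) = 29.62 m³/day.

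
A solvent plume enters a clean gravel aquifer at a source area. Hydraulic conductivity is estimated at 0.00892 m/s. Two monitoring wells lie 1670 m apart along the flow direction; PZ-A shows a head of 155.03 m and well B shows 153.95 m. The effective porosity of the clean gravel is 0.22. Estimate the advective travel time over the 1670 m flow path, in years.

2.02

Convert K: 0.00892 m/s × 86400 = 770.7 m/day.
Hydraulic gradient i = (155.03 − 153.95) / 1670 = 1.08 / 1670 = 0.0006467.
Darcy flux q = K · i = 770.7 × 0.0006467 = 0.4984 m/day.
Seepage velocity v = q / n_e = 0.4984 / 0.22 = 2.265 m/day.
Travel time t = L / v = 1670 / 2.265 = 737.1 days = 2.018 years.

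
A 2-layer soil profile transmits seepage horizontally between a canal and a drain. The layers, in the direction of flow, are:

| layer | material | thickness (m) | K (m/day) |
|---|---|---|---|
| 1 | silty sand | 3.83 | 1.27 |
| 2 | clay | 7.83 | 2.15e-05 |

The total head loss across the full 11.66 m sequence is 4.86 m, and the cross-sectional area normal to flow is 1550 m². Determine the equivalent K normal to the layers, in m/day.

Flow is perpendicular to layering, so the layers act in series and the equivalent K is the thickness-weighted harmonic mean.
Total thickness L = 3.83 + 7.83 = 11.66 m.
Σ(b_i/K_i) = 3.83/1.27 + 7.83/2.15e-05 = 3.642e+05 d.
K_eq = L / Σ(b_i/K_i) = 11.66 / 3.642e+05 = 3.202e-05 m/day.

3.20e-05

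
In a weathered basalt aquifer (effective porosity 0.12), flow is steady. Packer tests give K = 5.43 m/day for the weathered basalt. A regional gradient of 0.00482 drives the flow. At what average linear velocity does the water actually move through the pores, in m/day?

Hydraulic gradient i = 0.00482.
Darcy flux q = K · i = 5.430 × 0.004820 = 0.02617 m/day.
Seepage velocity v = q / n_e = 0.02617 / 0.12 = 0.2181 m/day.

0.218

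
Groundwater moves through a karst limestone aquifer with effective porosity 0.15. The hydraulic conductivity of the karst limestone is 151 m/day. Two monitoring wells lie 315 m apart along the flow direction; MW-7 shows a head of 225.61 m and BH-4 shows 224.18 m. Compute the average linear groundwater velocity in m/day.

Hydraulic gradient i = (225.61 − 224.18) / 315 = 1.43 / 315 = 0.004540.
Darcy flux q = K · i = 151.0 × 0.004540 = 0.6855 m/day.
Seepage velocity v = q / n_e = 0.6855 / 0.15 = 4.570 m/day.

4.57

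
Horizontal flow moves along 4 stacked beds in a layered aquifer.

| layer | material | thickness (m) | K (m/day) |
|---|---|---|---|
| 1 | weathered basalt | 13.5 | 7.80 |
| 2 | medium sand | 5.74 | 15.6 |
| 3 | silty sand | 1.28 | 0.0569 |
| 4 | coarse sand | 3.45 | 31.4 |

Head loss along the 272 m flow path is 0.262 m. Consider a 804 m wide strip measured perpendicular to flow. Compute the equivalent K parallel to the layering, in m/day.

Flow is parallel to layering, so each bed carries its own Darcy discharge and the transmissivities add.
Σ(K_i·b_i) = 7.80×13.5 + 15.6×5.74 + 0.0569×1.28 + 31.4×3.45 = 303.2 m²/day.
Total thickness b = 23.97 m, so K_eq = Σ(K_i·b_i)/b = 12.65 m/day.

12.7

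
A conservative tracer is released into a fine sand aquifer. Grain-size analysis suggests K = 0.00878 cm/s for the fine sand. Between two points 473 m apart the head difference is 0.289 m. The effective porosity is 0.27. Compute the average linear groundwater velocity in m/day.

0.0172

Convert K: 0.00878 cm/s × 864 = 7.586 m/day.
Hydraulic gradient i = Δh / L = 0.289 / 473 = 0.0006110.
Darcy flux q = K · i = 7.586 × 0.0006110 = 0.004635 m/day.
Seepage velocity v = q / n_e = 0.004635 / 0.27 = 0.01717 m/day.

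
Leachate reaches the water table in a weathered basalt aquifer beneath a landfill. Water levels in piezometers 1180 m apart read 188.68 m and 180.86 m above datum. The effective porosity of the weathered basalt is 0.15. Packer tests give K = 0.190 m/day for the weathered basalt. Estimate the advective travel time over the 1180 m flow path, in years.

385

Hydraulic gradient i = (188.68 − 180.86) / 1180 = 7.82 / 1180 = 0.006627.
Darcy flux q = K · i = 0.1900 × 0.006627 = 0.001259 m/day.
Seepage velocity v = q / n_e = 0.001259 / 0.15 = 0.008394 m/day.
Travel time t = L / v = 1180 / 0.008394 = 1.406e+05 days = 384.9 years.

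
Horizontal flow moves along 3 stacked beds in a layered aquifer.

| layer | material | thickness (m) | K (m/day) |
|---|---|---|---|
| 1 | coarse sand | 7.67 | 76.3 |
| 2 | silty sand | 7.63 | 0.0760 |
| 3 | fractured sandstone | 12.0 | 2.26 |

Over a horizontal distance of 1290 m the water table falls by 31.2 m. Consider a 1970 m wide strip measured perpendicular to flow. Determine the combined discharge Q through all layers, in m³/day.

29200

Flow is parallel to layering, so each bed carries its own Darcy discharge and the transmissivities add.
Σ(K_i·b_i) = 76.3×7.67 + 0.0760×7.63 + 2.26×12.0 = 612.9 m²/day.
Hydraulic gradient i = Δh / L = 31.2 / 1290 = 0.02419.
Q = Σ(K_i·b_i) · W · i = 612.9 × 1970 × 0.02419 = 29204 m³/day.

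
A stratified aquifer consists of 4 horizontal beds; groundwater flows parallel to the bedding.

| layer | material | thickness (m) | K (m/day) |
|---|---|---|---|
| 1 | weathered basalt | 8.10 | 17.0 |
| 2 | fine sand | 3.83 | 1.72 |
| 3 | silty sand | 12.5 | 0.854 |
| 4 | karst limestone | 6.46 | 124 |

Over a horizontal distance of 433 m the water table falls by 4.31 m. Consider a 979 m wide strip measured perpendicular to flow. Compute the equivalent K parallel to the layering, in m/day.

30.9

Flow is parallel to layering, so each bed carries its own Darcy discharge and the transmissivities add.
Σ(K_i·b_i) = 17.0×8.10 + 1.72×3.83 + 0.854×12.5 + 124×6.46 = 956.0 m²/day.
Total thickness b = 30.89 m, so K_eq = Σ(K_i·b_i)/b = 30.95 m/day.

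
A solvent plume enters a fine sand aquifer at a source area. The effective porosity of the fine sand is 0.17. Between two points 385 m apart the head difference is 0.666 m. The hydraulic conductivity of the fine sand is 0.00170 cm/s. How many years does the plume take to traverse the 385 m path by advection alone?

70.5

Convert K: 0.00170 cm/s × 864 = 1.469 m/day.
Hydraulic gradient i = Δh / L = 0.666 / 385 = 0.001730.
Darcy flux q = K · i = 1.469 × 0.001730 = 0.002541 m/day.
Seepage velocity v = q / n_e = 0.002541 / 0.17 = 0.01495 m/day.
Travel time t = L / v = 385 / 0.01495 = 25759 days = 70.53 years.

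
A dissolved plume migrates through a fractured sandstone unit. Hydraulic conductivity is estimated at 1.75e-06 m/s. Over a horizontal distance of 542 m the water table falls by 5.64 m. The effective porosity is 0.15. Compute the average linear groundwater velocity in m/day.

0.0105

Convert K: 1.75e-06 m/s × 86400 = 0.1512 m/day.
Hydraulic gradient i = Δh / L = 5.64 / 542 = 0.01041.
Darcy flux q = K · i = 0.1512 × 0.01041 = 0.001573 m/day.
Seepage velocity v = q / n_e = 0.001573 / 0.15 = 0.01049 m/day.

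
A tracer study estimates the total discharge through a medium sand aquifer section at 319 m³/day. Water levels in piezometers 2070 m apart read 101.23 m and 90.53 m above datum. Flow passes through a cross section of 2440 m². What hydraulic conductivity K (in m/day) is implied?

25.3

Hydraulic gradient i = (101.23 − 90.53) / 2070 = 10.7 / 2070 = 0.005169.
From Q = K·A·i, K = Q / (A·i) = 319 / (2440 × 0.005169) = 25.29 m/day.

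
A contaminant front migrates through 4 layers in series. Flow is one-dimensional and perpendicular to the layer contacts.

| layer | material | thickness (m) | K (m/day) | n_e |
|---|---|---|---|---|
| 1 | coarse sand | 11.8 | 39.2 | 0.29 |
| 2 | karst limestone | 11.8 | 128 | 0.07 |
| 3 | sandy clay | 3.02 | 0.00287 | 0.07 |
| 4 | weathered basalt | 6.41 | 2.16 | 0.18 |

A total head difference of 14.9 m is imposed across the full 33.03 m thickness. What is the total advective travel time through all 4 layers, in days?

398

With flow normal to the layers, continuity requires the same specific discharge q through every layer.
Σ(b_i/K_i) = 11.8/39.2 + 11.8/128 + 3.02/0.00287 + 6.41/2.16 = 1056 d.
q = Δh / Σ(b_i/K_i) = 14.9 / 1056 = 0.01411 m/day.
In each layer the seepage velocity is v_i = q/n_i, so the layer transit time is t_i = b_i·n_i / q:
  layer 1 (coarse sand): t_1 = 11.8 × 0.29 / 0.01411 = 242.4 d
  layer 2 (karst limestone): t_2 = 11.8 × 0.07 / 0.01411 = 58.52 d
  layer 3 (sandy clay): t_3 = 3.02 × 0.07 / 0.01411 = 14.98 d
  layer 4 (weathered basalt): t_4 = 6.41 × 0.18 / 0.01411 = 81.74 d
Total t = Σ t_i = 397.7 days.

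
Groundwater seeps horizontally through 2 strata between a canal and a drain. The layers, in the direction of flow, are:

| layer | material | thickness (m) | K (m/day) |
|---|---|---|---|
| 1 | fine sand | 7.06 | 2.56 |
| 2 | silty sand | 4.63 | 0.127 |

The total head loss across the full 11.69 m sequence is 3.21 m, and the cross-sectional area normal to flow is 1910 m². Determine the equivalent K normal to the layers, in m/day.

0.298

Flow is perpendicular to layering, so the layers act in series and the equivalent K is the thickness-weighted harmonic mean.
Total thickness L = 7.06 + 4.63 = 11.69 m.
Σ(b_i/K_i) = 7.06/2.56 + 4.63/0.127 = 39.21 d.
K_eq = L / Σ(b_i/K_i) = 11.69 / 39.21 = 0.2981 m/day.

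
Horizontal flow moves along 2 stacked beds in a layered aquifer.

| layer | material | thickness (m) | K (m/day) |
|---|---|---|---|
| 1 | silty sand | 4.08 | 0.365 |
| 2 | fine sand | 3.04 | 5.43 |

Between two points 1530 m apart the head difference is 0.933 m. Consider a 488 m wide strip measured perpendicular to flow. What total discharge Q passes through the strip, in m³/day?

Flow is parallel to layering, so each bed carries its own Darcy discharge and the transmissivities add.
Σ(K_i·b_i) = 0.365×4.08 + 5.43×3.04 = 18.00 m²/day.
Hydraulic gradient i = Δh / L = 0.933 / 1530 = 0.0006098.
Q = Σ(K_i·b_i) · W · i = 18.00 × 488 × 0.0006098 = 5.355 m³/day.

5.36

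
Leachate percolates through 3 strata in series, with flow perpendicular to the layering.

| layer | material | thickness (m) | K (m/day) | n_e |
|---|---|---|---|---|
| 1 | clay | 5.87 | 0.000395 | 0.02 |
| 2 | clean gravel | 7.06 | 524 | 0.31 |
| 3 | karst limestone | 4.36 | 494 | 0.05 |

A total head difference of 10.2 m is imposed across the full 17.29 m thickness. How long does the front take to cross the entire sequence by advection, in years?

With flow normal to the layers, continuity requires the same specific discharge q through every layer.
Σ(b_i/K_i) = 5.87/0.000395 + 7.06/524 + 4.36/494 = 14861 d.
q = Δh / Σ(b_i/K_i) = 10.2 / 14861 = 0.0006864 m/day.
In each layer the seepage velocity is v_i = q/n_i, so the layer transit time is t_i = b_i·n_i / q:
  layer 1 (clay): t_1 = 5.87 × 0.02 / 0.0006864 = 171.0 d
  layer 2 (clean gravel): t_2 = 7.06 × 0.31 / 0.0006864 = 3189 d
  layer 3 (karst limestone): t_3 = 4.36 × 0.05 / 0.0006864 = 317.6 d
Total t = Σ t_i = 3677 days = 10.07 years.

10.1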